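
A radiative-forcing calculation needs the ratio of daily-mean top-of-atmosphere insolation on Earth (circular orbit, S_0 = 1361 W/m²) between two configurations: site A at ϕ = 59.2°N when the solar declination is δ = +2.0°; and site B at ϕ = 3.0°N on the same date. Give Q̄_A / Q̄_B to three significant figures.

— Configuration A (ϕ=+59.2°):
cos h₀ = −tan(+59.2°) tan(+2.000°) = -0.0586, h₀ = 1.6294 rad.
Bracket: h₀ sin ϕ sin δ + cos ϕ cos δ sin h₀ = 1.6294×0.85896×0.03490 + 0.51204×0.99939×0.99828 = 0.048846 + 0.510847 = 0.559693.
Q̄ = (S_0/π) × [bracket] = (1361/π) × 0.559693 = 242.47 W/m².
— Configuration B (ϕ=+3.0°):
cos h₀ = −tan(+3.0°) tan(+2.000°) = -0.0018, h₀ = 1.5726 rad.
Bracket: h₀ sin ϕ sin δ + cos ϕ cos δ sin h₀ = 1.5726×0.05234×0.03490 + 0.99863×0.99939×1.00000 = 0.002873 + 0.998021 = 1.000894.
Q̄ = (S_0/π) × [bracket] = (1361/π) × 1.000894 = 433.61 W/m².
Ratio Q̄_A / Q̄_B = 242.47 / 433.61 = 0.5592.

Q̄_A / Q̄_B ≈ 0.559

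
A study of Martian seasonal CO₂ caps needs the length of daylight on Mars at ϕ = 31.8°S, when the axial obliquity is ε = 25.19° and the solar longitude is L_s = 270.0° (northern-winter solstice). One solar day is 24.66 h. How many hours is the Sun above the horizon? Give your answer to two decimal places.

14.65 h

Solar declination: sin δ = sin ε · sin L_s = sin 25.19° × sin 270.0° = -0.42562, so δ = -25.190°.
cos h₀ = −tan ϕ · tan δ = −tan(-31.8°) × tan(-25.190°) = -0.2916, so h₀ = 1.8667 rad = 106.96°.
Daylight = 2h₀/(2π) × 24.66 h = (1.8667/π) × 24.66 = 14.65 h.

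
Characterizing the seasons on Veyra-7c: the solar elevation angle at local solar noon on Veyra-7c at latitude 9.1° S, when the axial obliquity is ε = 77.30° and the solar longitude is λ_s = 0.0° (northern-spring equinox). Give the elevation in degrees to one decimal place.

Solar declination: sin δ = sin ε · sin λ_s = sin 77.30° × sin 0.0° = 0.00000, so δ = +0.000°.
At local noon the hour angle is zero, so the zenith angle equals |φ − δ| = |-9.1° − (+0.000°)| = 9.100°.
Elevation = 90° − 9.100° = 80.9°.

80.9°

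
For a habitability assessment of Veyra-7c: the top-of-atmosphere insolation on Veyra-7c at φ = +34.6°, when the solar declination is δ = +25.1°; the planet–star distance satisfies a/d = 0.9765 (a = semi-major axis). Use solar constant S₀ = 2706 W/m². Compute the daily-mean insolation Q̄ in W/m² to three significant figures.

cos H₀ = −tan(+34.6°) tan(+25.100°) = -0.3232, H₀ = 1.8999 rad.
Bracket: H₀ sin φ sin δ + cos φ cos δ sin H₀ = 1.8999×0.56784×0.42420 + 0.82314×0.90557×0.94635 = 0.457644 + 0.705420 = 1.163064.
Inverse-square distance factor (a/d)² = 0.9765² = 0.953552.
Q̄ = (S₀/π) × 0.953552 × [bracket] = (2706/π) × 0.953552 × 1.163064 = 955.3 W/m².

Q̄ ≈ 955 W/m²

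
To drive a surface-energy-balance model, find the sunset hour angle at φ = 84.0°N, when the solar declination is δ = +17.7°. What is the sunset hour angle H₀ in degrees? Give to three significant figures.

Sunrise equation: cos H₀ = −tan φ · tan δ = -3.0364 ≤ −1, so the Sun never sets (polar day) and H₀ = π.

H₀ = 180°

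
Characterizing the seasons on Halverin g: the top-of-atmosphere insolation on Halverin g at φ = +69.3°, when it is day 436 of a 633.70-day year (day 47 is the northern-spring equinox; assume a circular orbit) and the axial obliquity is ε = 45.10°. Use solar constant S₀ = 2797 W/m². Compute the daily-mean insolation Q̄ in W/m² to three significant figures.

Solar longitude: λ_s = 360° × (436 − 47)/633.70 = 220.988°.
sin δ = sin 45.10° × sin 220.988° = -0.46460, so δ = -27.684°.
cos H₀ = −tan(+69.3°) tan(-27.684°) = 1.3885 ≥ 1 ⇒ polar night, H₀ = 0 and Q̄ = 0.

Q̄ ≈ 0.00 W/m²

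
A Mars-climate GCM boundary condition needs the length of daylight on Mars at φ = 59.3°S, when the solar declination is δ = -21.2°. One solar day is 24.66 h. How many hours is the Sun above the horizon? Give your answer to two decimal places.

cos H₀ = −tan φ · tan δ = −tan(-59.3°) × tan(-21.200°) = -0.6533, so H₀ = 2.2827 rad = 130.79°.
Daylight = 2H₀/(2π) × 24.66 h = (2.2827/π) × 24.66 = 17.92 h.

17.92 h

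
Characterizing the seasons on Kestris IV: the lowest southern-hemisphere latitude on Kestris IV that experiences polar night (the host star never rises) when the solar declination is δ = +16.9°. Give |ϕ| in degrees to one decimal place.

|ϕ| = 73.1°

Polar night requires cos h₀ = −tan ϕ tan δ ≥ 1, i.e. tan ϕ tan δ ≤ −1.
The boundary is |tan ϕ| · |tan δ| = 1, so |ϕ| = 90° − |δ| = 90° − 16.9° = 73.1° in the southern hemisphere.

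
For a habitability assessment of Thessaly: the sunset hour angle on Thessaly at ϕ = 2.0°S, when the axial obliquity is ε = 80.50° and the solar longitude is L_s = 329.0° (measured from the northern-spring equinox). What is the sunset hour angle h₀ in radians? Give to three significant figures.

Solar declination: sin δ = sin ε · sin L_s = sin 80.50° × sin 329.0° = -0.50797, so δ = -30.529°.
cos h₀ = −tan ϕ · tan δ = −tan(-2.0°) × tan(-30.529°) = -0.0206, so h₀ = 1.5914 rad = 91.18°.

h₀ = 1.59 rad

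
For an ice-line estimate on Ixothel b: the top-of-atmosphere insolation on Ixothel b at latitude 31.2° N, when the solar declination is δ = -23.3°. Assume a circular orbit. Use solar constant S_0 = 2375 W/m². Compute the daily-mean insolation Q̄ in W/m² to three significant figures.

Q̄ ≈ 371 W/m²

cos h₀ = −tan(+31.2°) tan(-23.300°) = 0.2608, h₀ = 1.3069 rad.
Bracket: h₀ sin ϕ sin δ + cos ϕ cos δ sin h₀ = 1.3069×0.51803×-0.39555 + 0.85536×0.91845×0.96539 = -0.267793 + 0.758416 = 0.490623.
Q̄ = (S_0/π) × [bracket] = (2375/π) × 0.490623 = 370.9 W/m².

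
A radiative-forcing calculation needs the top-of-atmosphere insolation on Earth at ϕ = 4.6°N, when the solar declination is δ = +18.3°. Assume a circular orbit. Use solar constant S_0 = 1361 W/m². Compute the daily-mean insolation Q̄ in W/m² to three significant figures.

Q̄ ≈ 427 W/m²

cos h₀ = −tan(+4.6°) tan(+18.300°) = -0.0266, h₀ = 1.5974 rad.
Bracket: h₀ sin ϕ sin δ + cos ϕ cos δ sin h₀ = 1.5974×0.08020×0.31399 + 0.99678×0.94943×0.99965 = 0.040226 + 0.946042 = 0.986268.
Q̄ = (S_0/π) × [bracket] = (1361/π) × 0.986268 = 427.3 W/m².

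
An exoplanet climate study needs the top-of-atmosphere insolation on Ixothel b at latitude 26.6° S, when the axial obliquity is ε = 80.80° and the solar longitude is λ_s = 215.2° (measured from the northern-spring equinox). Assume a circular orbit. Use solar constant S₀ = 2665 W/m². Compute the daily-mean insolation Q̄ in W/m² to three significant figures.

Solar declination: sin δ = sin ε · sin λ_s = sin 80.80° × sin 215.2° = -0.56902, so δ = -34.682°.
cos H₀ = −tan(-26.6°) tan(-34.682°) = -0.3465, H₀ = 1.9246 rad.
Bracket: H₀ sin φ sin δ + cos φ cos δ sin H₀ = 1.9246×-0.44776×-0.56902 + 0.89415×0.82233×0.93805 = 0.490358 + 0.689735 = 1.180093.
Q̄ = (S₀/π) × [bracket] = (2665/π) × 1.180093 = 1001 W/m².

Q̄ ≈ 1.00e+03 W/m²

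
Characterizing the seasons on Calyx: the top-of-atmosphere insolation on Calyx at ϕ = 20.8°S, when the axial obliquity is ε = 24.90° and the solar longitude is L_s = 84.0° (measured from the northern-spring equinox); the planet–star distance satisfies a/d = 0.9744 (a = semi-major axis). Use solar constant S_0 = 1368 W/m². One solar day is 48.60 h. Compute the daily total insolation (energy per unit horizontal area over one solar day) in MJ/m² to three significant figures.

45.5 MJ/m²

Solar declination: sin δ = sin ε · sin L_s = sin 24.90° × sin 84.0° = 0.41873, so δ = +24.754°.
cos h₀ = −tan(-20.8°) tan(+24.754°) = 0.1752, h₀ = 1.3947 rad.
Bracket: h₀ sin ϕ sin δ + cos ϕ cos δ sin h₀ = 1.3947×-0.35511×0.41873 + 0.93483×0.90811×0.98454 = -0.207385 + 0.835804 = 0.628419.
Inverse-square distance factor (a/d)² = 0.9744² = 0.949455.
Q̄ = (S_0/π) × 0.949455 × [bracket] = (1368/π) × 0.949455 × 0.628419 = 259.81 W/m².
Daily total = Q̄ × 48.60 h × 3600 s/h = 259.81 × 48.60 × 3600 / 10⁶ = 45.46 MJ/m².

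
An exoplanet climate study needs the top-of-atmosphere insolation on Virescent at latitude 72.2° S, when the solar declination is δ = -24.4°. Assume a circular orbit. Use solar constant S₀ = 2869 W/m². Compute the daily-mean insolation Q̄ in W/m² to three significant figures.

Q̄ ≈ 1.13e+03 W/m²

cos H₀ = −tan(-72.2°) tan(-24.400°) = -1.4129 ≤ −1 ⇒ polar day, H₀ = π.
Bracket: H₀ sin φ sin δ + cos φ cos δ sin H₀ = 3.1416×-0.95213×-0.41310 + 0.30570×0.91068×0.00000 = 1.235670 + 0.000000 = 1.235670.
Q̄ = (S₀/π) × [bracket] = (2869/π) × 1.235670 = 1128 W/m².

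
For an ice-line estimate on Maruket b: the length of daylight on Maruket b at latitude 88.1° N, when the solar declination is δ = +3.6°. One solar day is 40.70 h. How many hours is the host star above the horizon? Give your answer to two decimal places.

Sunrise equation: cos H₀ = −tan φ · tan δ = -1.8965 ≤ −1, so the host star never sets (polar day) and H₀ = π.
Daylight = 2H₀/(2π) × 40.70 h = (3.1416/π) × 40.70 = 40.70 h.

40.70 h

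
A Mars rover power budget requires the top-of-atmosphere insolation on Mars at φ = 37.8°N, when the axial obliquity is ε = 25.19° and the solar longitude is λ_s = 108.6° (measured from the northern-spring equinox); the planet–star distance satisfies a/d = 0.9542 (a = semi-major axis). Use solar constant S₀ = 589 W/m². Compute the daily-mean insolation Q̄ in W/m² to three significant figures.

Q̄ ≈ 197 W/m²

Solar declination: sin δ = sin ε · sin λ_s = sin 25.19° × sin 108.6° = 0.40339, so δ = +23.790°.
cos H₀ = −tan(+37.8°) tan(+23.790°) = -0.3420, H₀ = 1.9198 rad.
Bracket: H₀ sin φ sin δ + cos φ cos δ sin H₀ = 1.9198×0.61291×0.40339 + 0.79016×0.91503×0.93971 = 0.474655 + 0.679429 = 1.154084.
Inverse-square distance factor (a/d)² = 0.9542² = 0.910498.
Q̄ = (S₀/π) × 0.910498 × [bracket] = (589/π) × 0.910498 × 1.154084 = 197.0 W/m².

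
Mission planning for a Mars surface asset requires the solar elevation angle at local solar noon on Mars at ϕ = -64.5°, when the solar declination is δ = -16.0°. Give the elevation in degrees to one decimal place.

At local noon the hour angle is zero, so the zenith angle equals |ϕ − δ| = |-64.5° − (-16.000°)| = 48.500°.
Elevation = 90° − 48.500° = 41.5°.

41.5°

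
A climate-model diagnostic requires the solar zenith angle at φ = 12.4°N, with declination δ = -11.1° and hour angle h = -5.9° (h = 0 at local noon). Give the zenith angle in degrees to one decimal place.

θ_z = 24.2°

cos θ_z = sin φ sin δ + cos φ cos δ cos h = -0.041341 + 0.953325 = 0.911984.
θ_z = arccos(0.911984) = 24.2°.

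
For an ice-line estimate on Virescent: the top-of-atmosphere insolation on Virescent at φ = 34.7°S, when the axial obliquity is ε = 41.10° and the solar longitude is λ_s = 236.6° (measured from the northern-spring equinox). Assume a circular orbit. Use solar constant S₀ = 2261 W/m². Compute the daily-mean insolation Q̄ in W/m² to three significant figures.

Solar declination: sin δ = sin ε · sin λ_s = sin 41.10° × sin 236.6° = -0.54881, so δ = -33.285°.
cos H₀ = −tan(-34.7°) tan(-33.285°) = -0.4546, H₀ = 2.0427 rad.
Bracket: H₀ sin φ sin δ + cos φ cos δ sin H₀ = 2.0427×-0.56928×-0.54881 + 0.82214×0.83595×0.89070 = 0.638194 + 0.612150 = 1.250344.
Q̄ = (S₀/π) × [bracket] = (2261/π) × 1.250344 = 899.9 W/m².

Q̄ ≈ 900 W/m²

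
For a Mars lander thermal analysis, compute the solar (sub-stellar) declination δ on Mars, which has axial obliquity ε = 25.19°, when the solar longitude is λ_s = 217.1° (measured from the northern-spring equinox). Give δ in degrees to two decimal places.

δ = -14.88°

sin δ = sin ε · sin λ_s = sin 25.19° × sin 217.1° = -0.256738.
δ = arcsin(-0.256738) = -14.88°.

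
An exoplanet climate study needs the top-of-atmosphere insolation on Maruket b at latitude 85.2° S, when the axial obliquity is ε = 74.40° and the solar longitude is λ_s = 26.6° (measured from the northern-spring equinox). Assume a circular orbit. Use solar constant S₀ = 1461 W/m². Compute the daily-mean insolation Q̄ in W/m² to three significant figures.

Solar declination: sin δ = sin ε · sin λ_s = sin 74.40° × sin 26.6° = 0.43126, so δ = +25.548°.
cos H₀ = −tan(-85.2°) tan(+25.548°) = 5.6924 ≥ 1 ⇒ polar night, H₀ = 0 and Q̄ = 0.

Q̄ ≈ 0.00 W/m²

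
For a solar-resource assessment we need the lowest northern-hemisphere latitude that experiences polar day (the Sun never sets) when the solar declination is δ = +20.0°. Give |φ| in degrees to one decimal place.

Polar day requires cos H₀ = −tan φ tan δ ≤ −1, i.e. tan φ tan δ ≥ 1.
The boundary is |tan φ| · |tan δ| = 1, so |φ| = 90° − |δ| = 90° − 20.0° = 70.0° in the northern hemisphere.

|φ| = 70.0°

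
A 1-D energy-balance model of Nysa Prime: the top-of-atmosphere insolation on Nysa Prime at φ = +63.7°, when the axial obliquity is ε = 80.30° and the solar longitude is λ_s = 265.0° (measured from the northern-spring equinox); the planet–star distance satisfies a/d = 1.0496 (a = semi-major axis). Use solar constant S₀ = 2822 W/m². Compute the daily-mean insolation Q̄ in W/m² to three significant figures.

Solar declination: sin δ = sin ε · sin λ_s = sin 80.30° × sin 265.0° = -0.98195, so δ = -79.098°.
cos H₀ = −tan(+63.7°) tan(-79.098°) = 10.5053 ≥ 1 ⇒ polar night, H₀ = 0 and Q̄ = 0.
Inverse-square distance factor (a/d)² = 1.0496² = 1.101660.

Q̄ ≈ 0.00 W/m²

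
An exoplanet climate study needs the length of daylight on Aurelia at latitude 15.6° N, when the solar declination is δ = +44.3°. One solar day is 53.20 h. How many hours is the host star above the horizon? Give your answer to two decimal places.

31.27 h

cos H₀ = −tan φ · tan δ = −tan(+15.6°) × tan(+44.300°) = -0.2725, so H₀ = 1.8468 rad = 105.81°.
Daylight = 2H₀/(2π) × 53.20 h = (1.8468/π) × 53.20 = 31.27 h.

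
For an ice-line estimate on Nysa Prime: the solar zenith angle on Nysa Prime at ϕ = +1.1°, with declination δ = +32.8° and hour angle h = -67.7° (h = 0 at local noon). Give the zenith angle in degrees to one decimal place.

θ_z = 70.8°

cos θ_z = sin ϕ sin δ + cos ϕ cos δ cos h = 0.010399 + 0.318899 = 0.329298.
θ_z = arccos(0.329298) = 70.8°.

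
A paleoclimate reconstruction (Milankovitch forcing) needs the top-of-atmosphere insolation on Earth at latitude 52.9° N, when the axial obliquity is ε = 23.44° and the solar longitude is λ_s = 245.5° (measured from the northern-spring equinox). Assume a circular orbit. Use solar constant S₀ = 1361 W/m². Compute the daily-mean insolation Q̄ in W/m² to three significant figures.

Q̄ ≈ 80.0 W/m²

Solar declination: sin δ = sin ε · sin λ_s = sin 23.44° × sin 245.5° = -0.36197, so δ = -21.221°.
cos H₀ = −tan(+52.9°) tan(-21.221°) = 0.5134, H₀ = 1.0316 rad.
Bracket: H₀ sin φ sin δ + cos φ cos δ sin H₀ = 1.0316×0.79758×-0.36197 + 0.60321×0.93219×0.85813 = -0.297823 + 0.482532 = 0.184709.
Q̄ = (S₀/π) × [bracket] = (1361/π) × 0.184709 = 80.02 W/m².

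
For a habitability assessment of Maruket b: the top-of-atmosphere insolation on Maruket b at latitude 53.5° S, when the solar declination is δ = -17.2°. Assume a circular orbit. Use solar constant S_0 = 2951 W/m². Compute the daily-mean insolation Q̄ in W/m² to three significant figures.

cos h₀ = −tan(-53.5°) tan(-17.200°) = -0.4183, h₀ = 2.0024 rad.
Bracket: h₀ sin ϕ sin δ + cos ϕ cos δ sin h₀ = 2.0024×-0.80386×-0.29571 + 0.59482×0.95528×0.90829 = 0.475989 + 0.516108 = 0.992097.
Q̄ = (S_0/π) × [bracket] = (2951/π) × 0.992097 = 931.9 W/m².

Q̄ ≈ 932 W/m²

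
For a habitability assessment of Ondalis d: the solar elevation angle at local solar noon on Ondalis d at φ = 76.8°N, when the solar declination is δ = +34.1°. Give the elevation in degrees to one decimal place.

47.3°

At local noon the hour angle is zero, so the zenith angle equals |φ − δ| = |+76.8° − (+34.100°)| = 42.700°.
Elevation = 90° − 42.700° = 47.3°.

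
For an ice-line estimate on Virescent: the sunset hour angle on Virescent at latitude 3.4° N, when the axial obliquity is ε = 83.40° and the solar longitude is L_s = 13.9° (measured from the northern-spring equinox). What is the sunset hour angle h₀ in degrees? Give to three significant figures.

h₀ = 90.8°

Solar declination: sin δ = sin ε · sin L_s = sin 83.40° × sin 13.9° = 0.23864, so δ = +13.806°.
cos h₀ = −tan ϕ · tan δ = −tan(+3.4°) × tan(+13.806°) = -0.0146, so h₀ = 1.5854 rad = 90.84°.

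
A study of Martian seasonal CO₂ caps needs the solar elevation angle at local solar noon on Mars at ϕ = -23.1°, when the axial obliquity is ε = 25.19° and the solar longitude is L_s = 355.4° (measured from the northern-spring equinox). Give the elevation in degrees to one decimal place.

68.9°

Solar declination: sin δ = sin ε · sin L_s = sin 25.19° × sin 355.4° = -0.03413, so δ = -1.956°.
At local noon the hour angle is zero, so the zenith angle equals |ϕ − δ| = |-23.1° − (-1.956°)| = 21.144°.
Elevation = 90° − 21.144° = 68.9°.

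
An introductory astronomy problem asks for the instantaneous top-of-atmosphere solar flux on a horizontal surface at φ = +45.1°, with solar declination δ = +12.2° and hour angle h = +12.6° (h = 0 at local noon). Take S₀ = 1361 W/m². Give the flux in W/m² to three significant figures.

cos θ_z = sin φ sin δ + cos φ cos δ cos h = 0.149690 + 0.673314 = 0.823004.
Flux = S₀ · cos θ_z = 1361 × 0.823004 = 1120 W/m².

1.12e+03 W/m²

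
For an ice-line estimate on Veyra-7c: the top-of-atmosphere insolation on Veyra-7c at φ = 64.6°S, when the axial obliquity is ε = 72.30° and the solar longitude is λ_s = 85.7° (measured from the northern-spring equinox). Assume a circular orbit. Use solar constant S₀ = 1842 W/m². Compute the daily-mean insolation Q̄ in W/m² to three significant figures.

Q̄ ≈ 0.00 W/m²

Solar declination: sin δ = sin ε · sin λ_s = sin 72.30° × sin 85.7° = 0.94998, so δ = +71.801°.
cos H₀ = −tan(-64.6°) tan(+71.801°) = 6.4060 ≥ 1 ⇒ polar night, H₀ = 0 and Q̄ = 0.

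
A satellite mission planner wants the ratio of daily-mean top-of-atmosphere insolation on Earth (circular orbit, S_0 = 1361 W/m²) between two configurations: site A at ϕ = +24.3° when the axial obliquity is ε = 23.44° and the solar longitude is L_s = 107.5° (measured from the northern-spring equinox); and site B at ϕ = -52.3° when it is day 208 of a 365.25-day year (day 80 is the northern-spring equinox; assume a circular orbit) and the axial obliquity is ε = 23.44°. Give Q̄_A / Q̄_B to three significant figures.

Q̄_A / Q̄_B ≈ 4.66

— Configuration A (ϕ=+24.3°):
Solar declination: sin δ = sin ε · sin L_s = sin 23.44° × sin 107.5° = 0.37938, so δ = +22.295°.
cos h₀ = −tan(+24.3°) tan(+22.295°) = -0.1851, h₀ = 1.7570 rad.
Bracket: h₀ sin ϕ sin δ + cos ϕ cos δ sin h₀ = 1.7570×0.41151×0.37938 + 0.91140×0.92524×0.98271 = 0.274300 + 0.828684 = 1.102984.
Q̄ = (S_0/π) × [bracket] = (1361/π) × 1.102984 = 477.83 W/m².
— Configuration B (ϕ=-52.3°):
Solar longitude: L_s = 360° × (208 − 80)/365.25 = 126.160°.
sin δ = sin 23.44° × sin 126.160° = 0.32116, so δ = +18.733°.
cos h₀ = −tan(-52.3°) tan(+18.733°) = 0.4388, h₀ = 1.1166 rad.
Bracket: h₀ sin ϕ sin δ + cos ϕ cos δ sin h₀ = 1.1166×-0.79122×0.32116 + 0.61153×0.94702×0.89859 = -0.283737 + 0.520401 = 0.236664.
Q̄ = (S_0/π) × [bracket] = (1361/π) × 0.236664 = 102.53 W/m².
Ratio Q̄_A / Q̄_B = 477.83 / 102.53 = 4.660.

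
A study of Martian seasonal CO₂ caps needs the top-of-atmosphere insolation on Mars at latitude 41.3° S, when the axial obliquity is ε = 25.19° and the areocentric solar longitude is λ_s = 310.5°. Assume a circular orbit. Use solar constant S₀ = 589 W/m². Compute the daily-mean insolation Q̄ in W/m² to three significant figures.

Q̄ ≈ 202 W/m²

sin δ = sin 25.19° × sin 310.5° = -0.32365, so δ = -18.884°.
cos H₀ = −tan(-41.3°) tan(-18.884°) = -0.3005, H₀ = 1.8760 rad.
Bracket: H₀ sin φ sin δ + cos φ cos δ sin H₀ = 1.8760×-0.66000×-0.32365 + 0.75126×0.94618×0.95378 = 0.400730 + 0.677973 = 1.078703.
Q̄ = (S₀/π) × [bracket] = (589/π) × 1.078703 = 202.2 W/m².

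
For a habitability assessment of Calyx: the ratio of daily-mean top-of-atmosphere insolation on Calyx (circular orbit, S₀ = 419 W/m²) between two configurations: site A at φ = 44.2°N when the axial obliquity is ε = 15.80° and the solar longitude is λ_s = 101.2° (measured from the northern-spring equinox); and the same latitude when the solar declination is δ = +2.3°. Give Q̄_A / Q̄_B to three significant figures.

Q̄_A / Q̄_B ≈ 1.33

— Configuration A (φ=+44.2°):
Solar declination: sin δ = sin ε · sin λ_s = sin 15.80° × sin 101.2° = 0.26709, so δ = +15.491°.
cos H₀ = −tan(+44.2°) tan(+15.491°) = -0.2695, H₀ = 1.8437 rad.
Bracket: H₀ sin φ sin δ + cos φ cos δ sin H₀ = 1.8437×0.69717×0.26709 + 0.71691×0.96367×0.96299 = 0.343310 + 0.665296 = 1.008606.
Q̄ = (S₀/π) × [bracket] = (419/π) × 1.008606 = 134.52 W/m².
— Configuration B (φ=+44.2°):
cos H₀ = −tan(+44.2°) tan(+2.300°) = -0.0391, H₀ = 1.6099 rad.
Bracket: H₀ sin φ sin δ + cos φ cos δ sin H₀ = 1.6099×0.69717×0.04013 + 0.71691×0.99919×0.99924 = 0.045041 + 0.715785 = 0.760826.
Q̄ = (S₀/π) × [bracket] = (419/π) × 0.760826 = 101.47 W/m².
Ratio Q̄_A / Q̄_B = 134.52 / 101.47 = 1.326.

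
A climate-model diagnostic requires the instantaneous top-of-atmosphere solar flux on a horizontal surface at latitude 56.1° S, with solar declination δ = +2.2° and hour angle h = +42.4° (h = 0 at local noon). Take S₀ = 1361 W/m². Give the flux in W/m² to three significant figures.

517 W/m²

cos θ_z = sin φ sin δ + cos φ cos δ cos h = -0.031862 + 0.411566 = 0.379704.
Flux = S₀ · cos θ_z = 1361 × 0.379704 = 516.8 W/m².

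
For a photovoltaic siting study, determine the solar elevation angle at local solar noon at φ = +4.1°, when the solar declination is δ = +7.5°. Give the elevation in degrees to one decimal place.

At local noon the hour angle is zero, so the zenith angle equals |φ − δ| = |+4.1° − (+7.500°)| = 3.400°.
Elevation = 90° − 3.400° = 86.6°.

86.6°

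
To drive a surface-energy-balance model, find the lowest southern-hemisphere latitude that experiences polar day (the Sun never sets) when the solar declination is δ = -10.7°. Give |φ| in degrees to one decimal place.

Polar day requires cos H₀ = −tan φ tan δ ≤ −1, i.e. tan φ tan δ ≥ 1.
The boundary is |tan φ| · |tan δ| = 1, so |φ| = 90° − |δ| = 90° − 10.7° = 79.3° in the southern hemisphere.

|φ| = 79.3°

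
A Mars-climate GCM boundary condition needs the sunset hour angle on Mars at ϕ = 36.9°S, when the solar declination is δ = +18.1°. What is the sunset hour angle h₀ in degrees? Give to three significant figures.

h₀ = 75.8°

cos h₀ = −tan ϕ · tan δ = −tan(-36.9°) × tan(+18.100°) = 0.2454, so h₀ = 1.3229 rad = 75.79°.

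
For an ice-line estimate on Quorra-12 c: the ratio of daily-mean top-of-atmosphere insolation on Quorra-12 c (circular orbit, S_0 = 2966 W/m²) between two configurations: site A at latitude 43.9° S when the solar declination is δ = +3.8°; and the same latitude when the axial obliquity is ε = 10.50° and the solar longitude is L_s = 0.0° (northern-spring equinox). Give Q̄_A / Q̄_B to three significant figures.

Q̄_A / Q̄_B ≈ 0.900

— Configuration A (ϕ=-43.9°):
cos h₀ = −tan(-43.9°) tan(+3.800°) = 0.0639, h₀ = 1.5068 rad.
Bracket: h₀ sin ϕ sin δ + cos ϕ cos δ sin h₀ = 1.5068×-0.69340×0.06627 + 0.72055×0.99780×0.99796 = -0.069240 + 0.717498 = 0.648258.
Q̄ = (S_0/π) × [bracket] = (2966/π) × 0.648258 = 612.02 W/m².
— Configuration B (ϕ=-43.9°):
Solar declination: sin δ = sin ε · sin L_s = sin 10.50° × sin 0.0° = 0.00000, so δ = +0.000°.
cos h₀ = −tan(-43.9°) tan(+0.000°) = 0.0000, h₀ = 1.5708 rad.
Bracket: h₀ sin ϕ sin δ + cos ϕ cos δ sin h₀ = 1.5708×-0.69340×0.00000 + 0.72055×1.00000×1.00000 = -0.000000 + 0.720550 = 0.720550.
Q̄ = (S_0/π) × [bracket] = (2966/π) × 0.720550 = 680.28 W/m².
Ratio Q̄_A / Q̄_B = 612.02 / 680.28 = 0.8997.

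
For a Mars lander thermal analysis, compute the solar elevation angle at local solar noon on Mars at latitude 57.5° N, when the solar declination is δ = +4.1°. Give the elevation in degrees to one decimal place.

At local noon the hour angle is zero, so the zenith angle equals |ϕ − δ| = |+57.5° − (+4.100°)| = 53.400°.
Elevation = 90° − 53.400° = 36.6°.

36.6°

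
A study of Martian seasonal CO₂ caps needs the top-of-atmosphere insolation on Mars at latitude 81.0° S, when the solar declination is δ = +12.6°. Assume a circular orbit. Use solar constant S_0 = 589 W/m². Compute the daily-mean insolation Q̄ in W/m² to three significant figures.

cos h₀ = −tan(-81.0°) tan(+12.600°) = 1.4113 ≥ 1 ⇒ polar night, h₀ = 0 and Q̄ = 0.

Q̄ ≈ 0.00 W/m²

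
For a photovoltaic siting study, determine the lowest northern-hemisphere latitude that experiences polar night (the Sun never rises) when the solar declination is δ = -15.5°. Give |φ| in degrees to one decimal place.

|φ| = 74.5°

Polar night requires cos H₀ = −tan φ tan δ ≥ 1, i.e. tan φ tan δ ≤ −1.
The boundary is |tan φ| · |tan δ| = 1, so |φ| = 90° − |δ| = 90° − 15.5° = 74.5° in the northern hemisphere.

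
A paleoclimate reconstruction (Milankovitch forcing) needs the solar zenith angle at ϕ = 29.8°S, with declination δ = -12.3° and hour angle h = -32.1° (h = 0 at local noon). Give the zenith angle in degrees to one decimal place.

θ_z = 34.5°

cos θ_z = sin ϕ sin δ + cos ϕ cos δ cos h = 0.105871 + 0.718229 = 0.824100.
θ_z = arccos(0.824100) = 34.5°.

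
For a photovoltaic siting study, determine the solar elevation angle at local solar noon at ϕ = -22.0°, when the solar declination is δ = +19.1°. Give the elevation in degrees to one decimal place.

48.9°

At local noon the hour angle is zero, so the zenith angle equals |ϕ − δ| = |-22.0° − (+19.100°)| = 41.100°.
Elevation = 90° − 41.100° = 48.9°.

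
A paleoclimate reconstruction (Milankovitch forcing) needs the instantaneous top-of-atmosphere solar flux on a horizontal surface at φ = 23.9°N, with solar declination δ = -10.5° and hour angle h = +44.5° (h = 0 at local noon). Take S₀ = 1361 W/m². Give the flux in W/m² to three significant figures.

cos θ_z = sin φ sin δ + cos φ cos δ cos h = -0.073831 + 0.641173 = 0.567342.
Flux = S₀ · cos θ_z = 1361 × 0.567342 = 772.2 W/m².

772 W/m²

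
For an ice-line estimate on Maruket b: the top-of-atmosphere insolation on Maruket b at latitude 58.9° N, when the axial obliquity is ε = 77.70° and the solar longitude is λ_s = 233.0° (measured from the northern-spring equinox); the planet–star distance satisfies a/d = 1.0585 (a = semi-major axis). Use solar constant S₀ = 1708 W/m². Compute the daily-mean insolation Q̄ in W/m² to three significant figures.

Solar declination: sin δ = sin ε · sin λ_s = sin 77.70° × sin 233.0° = -0.78030, so δ = -51.288°.
cos H₀ = −tan(+58.9°) tan(-51.288°) = 2.0683 ≥ 1 ⇒ polar night, H₀ = 0 and Q̄ = 0.
Inverse-square distance factor (a/d)² = 1.0585² = 1.120422.

Q̄ ≈ 0.00 W/m²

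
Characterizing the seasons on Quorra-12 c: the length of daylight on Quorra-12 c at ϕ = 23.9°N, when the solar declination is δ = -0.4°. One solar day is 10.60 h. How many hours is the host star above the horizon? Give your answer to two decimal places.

cos h₀ = −tan ϕ · tan δ = −tan(+23.9°) × tan(-0.400°) = 0.0031, so h₀ = 1.5677 rad = 89.82°.
Daylight = 2h₀/(2π) × 10.60 h = (1.5677/π) × 10.60 = 5.29 h.

5.29 h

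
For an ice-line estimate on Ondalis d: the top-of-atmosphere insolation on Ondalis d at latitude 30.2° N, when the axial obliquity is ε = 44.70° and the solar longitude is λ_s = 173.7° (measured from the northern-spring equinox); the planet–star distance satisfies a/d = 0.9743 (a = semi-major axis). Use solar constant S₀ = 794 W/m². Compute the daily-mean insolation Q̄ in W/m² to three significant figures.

Q̄ ≈ 222 W/m²

Solar declination: sin δ = sin ε · sin λ_s = sin 44.70° × sin 173.7° = 0.07719, so δ = +4.427°.
cos H₀ = −tan(+30.2°) tan(+4.427°) = -0.0451, H₀ = 1.6159 rad.
Bracket: H₀ sin φ sin δ + cos φ cos δ sin H₀ = 1.6159×0.50302×0.07719 + 0.86427×0.99702×0.99898 = 0.062742 + 0.860816 = 0.923558.
Inverse-square distance factor (a/d)² = 0.9743² = 0.949260.
Q̄ = (S₀/π) × 0.949260 × [bracket] = (794/π) × 0.949260 × 0.923558 = 221.6 W/m².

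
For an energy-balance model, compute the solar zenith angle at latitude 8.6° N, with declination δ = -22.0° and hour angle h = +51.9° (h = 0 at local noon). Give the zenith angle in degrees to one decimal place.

θ_z = 59.4°

cos θ_z = sin φ sin δ + cos φ cos δ cos h = -0.056017 + 0.565673 = 0.509656.
θ_z = arccos(0.509656) = 59.4°.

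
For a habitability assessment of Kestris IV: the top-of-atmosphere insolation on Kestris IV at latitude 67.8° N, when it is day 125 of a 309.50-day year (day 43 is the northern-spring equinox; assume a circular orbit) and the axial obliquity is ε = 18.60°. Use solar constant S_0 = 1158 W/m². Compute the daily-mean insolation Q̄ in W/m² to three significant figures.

Solar longitude: L_s = 360° × (125 − 43)/309.50 = 95.380°.
sin δ = sin 18.60° × sin 95.380° = 0.31755, so δ = +18.515°.
cos h₀ = −tan(+67.8°) tan(+18.515°) = -0.8206, h₀ = 2.5333 rad.
Bracket: h₀ sin ϕ sin δ + cos ϕ cos δ sin h₀ = 2.5333×0.92587×0.31755 + 0.37784×0.94824×0.57148 = 0.744816 + 0.204752 = 0.949568.
Q̄ = (S_0/π) × [bracket] = (1158/π) × 0.949568 = 350.0 W/m².

Q̄ ≈ 350 W/m²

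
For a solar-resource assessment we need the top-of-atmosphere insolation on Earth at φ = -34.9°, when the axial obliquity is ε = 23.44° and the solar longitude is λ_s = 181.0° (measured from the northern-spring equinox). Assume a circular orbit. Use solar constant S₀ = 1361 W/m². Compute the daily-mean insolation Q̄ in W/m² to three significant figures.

Q̄ ≈ 358 W/m²

Solar declination: sin δ = sin ε · sin λ_s = sin 23.44° × sin 181.0° = -0.00694, so δ = -0.398°.
cos H₀ = −tan(-34.9°) tan(-0.398°) = -0.0048, H₀ = 1.5756 rad.
Bracket: H₀ sin φ sin δ + cos φ cos δ sin H₀ = 1.5756×-0.57215×-0.00694 + 0.82015×0.99998×0.99999 = 0.006256 + 0.820125 = 0.826381.
Q̄ = (S₀/π) × [bracket] = (1361/π) × 0.826381 = 358.0 W/m².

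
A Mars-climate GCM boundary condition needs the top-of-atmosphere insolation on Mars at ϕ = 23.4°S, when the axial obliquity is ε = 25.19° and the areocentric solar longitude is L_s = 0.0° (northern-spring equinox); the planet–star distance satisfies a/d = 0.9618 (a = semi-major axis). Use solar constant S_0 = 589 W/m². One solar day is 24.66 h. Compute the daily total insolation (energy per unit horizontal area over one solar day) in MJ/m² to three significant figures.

sin δ = sin 25.19° × sin 0.0° = 0.00000, so δ = +0.000°.
cos h₀ = −tan(-23.4°) tan(+0.000°) = 0.0000, h₀ = 1.5708 rad.
Bracket: h₀ sin ϕ sin δ + cos ϕ cos δ sin h₀ = 1.5708×-0.39715×0.00000 + 0.91775×1.00000×1.00000 = -0.000000 + 0.917750 = 0.917750.
Inverse-square distance factor (a/d)² = 0.9618² = 0.925059.
Q̄ = (S_0/π) × 0.925059 × [bracket] = (589/π) × 0.925059 × 0.917750 = 159.17 W/m².
Daily total = Q̄ × 24.66 h × 3600 s/h = 159.17 × 24.66 × 3600 / 10⁶ = 14.13 MJ/m².

14.1 MJ/m²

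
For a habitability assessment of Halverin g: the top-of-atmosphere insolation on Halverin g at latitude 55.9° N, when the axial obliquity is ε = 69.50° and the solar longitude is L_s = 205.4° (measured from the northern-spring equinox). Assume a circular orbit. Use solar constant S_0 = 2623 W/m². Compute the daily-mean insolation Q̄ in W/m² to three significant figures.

Q̄ ≈ 86.0 W/m²

Solar declination: sin δ = sin ε · sin L_s = sin 69.50° × sin 205.4° = -0.40177, so δ = -23.689°.
cos h₀ = −tan(+55.9°) tan(-23.689°) = 0.6480, h₀ = 0.8658 rad.
Bracket: h₀ sin ϕ sin δ + cos ϕ cos δ sin h₀ = 0.8658×0.82806×-0.40177 + 0.56064×0.91574×0.76163 = -0.288043 + 0.391021 = 0.102978.
Q̄ = (S_0/π) × [bracket] = (2623/π) × 0.102978 = 85.98 W/m².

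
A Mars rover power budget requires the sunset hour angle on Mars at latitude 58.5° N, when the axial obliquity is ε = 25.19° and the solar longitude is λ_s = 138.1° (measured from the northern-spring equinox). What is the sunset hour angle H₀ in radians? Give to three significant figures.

H₀ = 2.08 rad

Solar declination: sin δ = sin ε · sin λ_s = sin 25.19° × sin 138.1° = 0.28424, so δ = +16.514°.
cos H₀ = −tan φ · tan δ = −tan(+58.5°) × tan(+16.514°) = -0.4838, so H₀ = 2.0758 rad = 118.93°.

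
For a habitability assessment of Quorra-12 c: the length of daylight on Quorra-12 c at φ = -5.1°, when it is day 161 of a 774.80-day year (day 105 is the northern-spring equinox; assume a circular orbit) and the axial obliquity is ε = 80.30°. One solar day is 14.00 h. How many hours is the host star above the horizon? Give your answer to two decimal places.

Solar longitude: λ_s = 360° × (161 − 105)/774.80 = 26.020°.
sin δ = sin 80.30° × sin 26.020° = 0.43241, so δ = +25.620°.
cos H₀ = −tan φ · tan δ = −tan(-5.1°) × tan(+25.620°) = 0.0428, so H₀ = 1.5280 rad = 87.55°.
Daylight = 2H₀/(2π) × 14.00 h = (1.5280/π) × 14.00 = 6.81 h.

6.81 h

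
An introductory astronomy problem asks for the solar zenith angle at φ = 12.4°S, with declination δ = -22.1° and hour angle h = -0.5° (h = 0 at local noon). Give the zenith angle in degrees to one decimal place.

cos θ_z = sin φ sin δ + cos φ cos δ cos h = 0.080789 + 0.904880 = 0.985669.
θ_z = arccos(0.985669) = 9.7°.

θ_z = 9.7°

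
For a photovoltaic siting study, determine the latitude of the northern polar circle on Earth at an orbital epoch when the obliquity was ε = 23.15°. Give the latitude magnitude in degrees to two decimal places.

66.85°

The polar circle is the lowest latitude that experiences at least one full rotation of continuous daylight at the northern-summer solstice; it lies at |ϕ| = 90° − ε = 90° − 23.15° = 66.85°.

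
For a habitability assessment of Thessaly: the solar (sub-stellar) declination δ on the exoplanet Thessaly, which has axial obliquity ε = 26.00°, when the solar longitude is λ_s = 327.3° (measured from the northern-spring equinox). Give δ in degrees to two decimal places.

sin δ = sin ε · sin λ_s = sin 26.00° × sin 327.3° = -0.236826.
δ = arcsin(-0.236826) = -13.70°.

δ = -13.70°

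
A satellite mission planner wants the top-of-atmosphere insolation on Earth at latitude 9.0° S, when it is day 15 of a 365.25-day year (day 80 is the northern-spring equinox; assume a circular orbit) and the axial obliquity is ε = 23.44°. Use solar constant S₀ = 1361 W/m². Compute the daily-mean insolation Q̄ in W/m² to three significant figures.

Q̄ ≈ 438 W/m²

Solar longitude: λ_s = 360° × (15 − 80)/365.25 = -64.066°, i.e. -64.066° + 360° = 295.934°.
sin δ = sin 23.44° × sin 295.934° = -0.35773, so δ = -20.961°.
cos H₀ = −tan(-9.0°) tan(-20.961°) = -0.0607, H₀ = 1.6315 rad.
Bracket: H₀ sin φ sin δ + cos φ cos δ sin H₀ = 1.6315×-0.15643×-0.35773 + 0.98769×0.93383×0.99816 = 0.091298 + 0.920637 = 1.011935.
Q̄ = (S₀/π) × [bracket] = (1361/π) × 1.011935 = 438.4 W/m².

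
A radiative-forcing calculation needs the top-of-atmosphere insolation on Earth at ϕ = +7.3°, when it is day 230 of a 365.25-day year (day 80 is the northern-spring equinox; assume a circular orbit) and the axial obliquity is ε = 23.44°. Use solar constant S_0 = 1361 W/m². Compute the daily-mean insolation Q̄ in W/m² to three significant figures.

Q̄ ≈ 438 W/m²

Solar longitude: L_s = 360° × (230 − 80)/365.25 = 147.844°.
sin δ = sin 23.44° × sin 147.844° = 0.21171, so δ = +12.223°.
cos h₀ = −tan(+7.3°) tan(+12.223°) = -0.0278, h₀ = 1.5986 rad.
Bracket: h₀ sin ϕ sin δ + cos ϕ cos δ sin h₀ = 1.5986×0.12706×0.21171 + 0.99189×0.97733×0.99961 = 0.043002 + 0.969026 = 1.012028.
Q̄ = (S_0/π) × [bracket] = (1361/π) × 1.012028 = 438.4 W/m².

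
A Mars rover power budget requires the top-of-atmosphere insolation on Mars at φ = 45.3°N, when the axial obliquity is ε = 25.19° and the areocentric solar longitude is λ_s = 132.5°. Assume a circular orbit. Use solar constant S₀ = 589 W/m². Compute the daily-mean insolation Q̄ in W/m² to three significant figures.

Q̄ ≈ 198 W/m²

sin δ = sin 25.19° × sin 132.5° = 0.31380, so δ = +18.288°.
cos H₀ = −tan(+45.3°) tan(+18.288°) = -0.3340, H₀ = 1.9113 rad.
Bracket: H₀ sin φ sin δ + cos φ cos δ sin H₀ = 1.9113×0.71080×0.31380 + 0.70339×0.94949×0.94258 = 0.426314 + 0.629513 = 1.055827.
Q̄ = (S₀/π) × [bracket] = (589/π) × 1.055827 = 198.0 W/m².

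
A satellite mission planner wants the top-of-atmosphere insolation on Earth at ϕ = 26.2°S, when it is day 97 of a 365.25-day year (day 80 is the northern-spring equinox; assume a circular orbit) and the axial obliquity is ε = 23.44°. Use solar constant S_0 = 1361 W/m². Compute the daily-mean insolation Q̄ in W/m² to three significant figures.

Solar longitude: L_s = 360° × (97 − 80)/365.25 = 16.756°.
sin δ = sin 23.44° × sin 16.756° = 0.11468, so δ = +6.585°.
cos h₀ = −tan(-26.2°) tan(+6.585°) = 0.0568, h₀ = 1.5140 rad.
Bracket: h₀ sin ϕ sin δ + cos ϕ cos δ sin h₀ = 1.5140×-0.44151×0.11468 + 0.89726×0.99340×0.99839 = -0.076657 + 0.889903 = 0.813246.
Q̄ = (S_0/π) × [bracket] = (1361/π) × 0.813246 = 352.3 W/m².

Q̄ ≈ 352 W/m²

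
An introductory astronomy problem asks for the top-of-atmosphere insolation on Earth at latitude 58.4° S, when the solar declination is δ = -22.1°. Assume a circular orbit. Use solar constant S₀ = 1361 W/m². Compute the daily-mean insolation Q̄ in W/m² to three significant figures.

cos H₀ = −tan(-58.4°) tan(-22.100°) = -0.6600, H₀ = 2.2917 rad.
Bracket: H₀ sin φ sin δ + cos φ cos δ sin H₀ = 2.2917×-0.85173×-0.37622 + 0.52399×0.92653×0.75123 = 0.734347 + 0.364716 = 1.099063.
Q̄ = (S₀/π) × [bracket] = (1361/π) × 1.099063 = 476.1 W/m².

Q̄ ≈ 476 W/m²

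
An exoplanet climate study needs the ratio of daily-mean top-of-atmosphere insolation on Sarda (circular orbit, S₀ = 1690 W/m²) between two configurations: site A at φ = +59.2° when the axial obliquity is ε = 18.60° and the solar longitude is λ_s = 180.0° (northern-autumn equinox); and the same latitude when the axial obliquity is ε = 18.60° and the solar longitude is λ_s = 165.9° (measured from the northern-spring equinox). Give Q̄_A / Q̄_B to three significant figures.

Q̄_A / Q̄_B ≈ 0.826

— Configuration A (φ=+59.2°):
Solar declination: sin δ = sin ε · sin λ_s = sin 18.60° × sin 180.0° = 0.00000, so δ = +0.000°.
cos H₀ = −tan(+59.2°) tan(+0.000°) = -0.0000, H₀ = 1.5708 rad.
Bracket: H₀ sin φ sin δ + cos φ cos δ sin H₀ = 1.5708×0.85896×0.00000 + 0.51204×1.00000×1.00000 = 0.000000 + 0.512040 = 0.512040.
Q̄ = (S₀/π) × [bracket] = (1690/π) × 0.512040 = 275.45 W/m².
— Configuration B (φ=+59.2°):
Solar declination: sin δ = sin ε · sin λ_s = sin 18.60° × sin 165.9° = 0.07770, so δ = +4.457°.
cos H₀ = −tan(+59.2°) tan(+4.457°) = -0.1307, H₀ = 1.7019 rad.
Bracket: H₀ sin φ sin δ + cos φ cos δ sin H₀ = 1.7019×0.85896×0.07770 + 0.51204×0.99698×0.99142 = 0.113587 + 0.506114 = 0.619701.
Q̄ = (S₀/π) × [bracket] = (1690/π) × 0.619701 = 333.36 W/m².
Ratio Q̄_A / Q̄_B = 275.45 / 333.36 = 0.8263.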